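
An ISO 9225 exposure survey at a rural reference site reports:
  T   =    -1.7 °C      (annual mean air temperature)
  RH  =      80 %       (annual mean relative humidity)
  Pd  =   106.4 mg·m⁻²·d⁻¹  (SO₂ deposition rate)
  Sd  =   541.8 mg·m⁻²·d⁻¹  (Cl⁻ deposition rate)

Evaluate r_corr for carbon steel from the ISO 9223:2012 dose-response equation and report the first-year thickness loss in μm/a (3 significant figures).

carbon steel: temperature factor f = +0.150·(-11.7) = -1.7550
  sulphur-dioxide contribution → 17.17 μm/a
  chloride contribution → 66.16 μm/a
  ⇒ r_corr(carbon steel) = 83.32 μm/a

r_corr = 83.3 μm/a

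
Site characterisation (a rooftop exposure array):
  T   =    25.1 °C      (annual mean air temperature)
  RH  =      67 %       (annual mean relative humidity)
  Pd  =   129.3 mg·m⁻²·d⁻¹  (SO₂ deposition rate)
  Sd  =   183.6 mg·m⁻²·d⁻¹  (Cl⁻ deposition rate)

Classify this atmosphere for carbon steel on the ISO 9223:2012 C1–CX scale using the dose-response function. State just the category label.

C5

carbon steel: temperature factor f = -0.054·(15.1) = -0.8154
  Pd branch = 1.77·Pd^0.52·e^(0.02·RH+f) = 37.48 μm/a
  Cl⁻ term: 0.102·183.6^0.62·exp(0.033·67+0.04·25.1) = 64.34
  sum: 37.48 + 64.34 → r_corr = 101.8 μm/a
ISO 9223 Table 2 (carbon steel): 80 < 102 ≤ 200 μm/a ⇒ C5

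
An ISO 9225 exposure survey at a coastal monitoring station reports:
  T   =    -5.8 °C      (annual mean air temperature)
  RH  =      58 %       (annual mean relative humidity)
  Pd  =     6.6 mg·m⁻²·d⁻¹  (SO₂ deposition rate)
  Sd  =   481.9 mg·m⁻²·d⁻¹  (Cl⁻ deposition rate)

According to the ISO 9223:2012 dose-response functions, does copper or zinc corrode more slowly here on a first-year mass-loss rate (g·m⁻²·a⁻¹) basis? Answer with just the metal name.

copper

copper: T≤10 °C ⇒ hinge +0.126·(-5.8−10) = -1.9908
  Pd branch = 0.0053·Pd^0.26·e^(0.059·RH+f) = 0.03622 μm/a
  Sd branch = 0.01025·Sd^0.27·e^(0.036·RH+0.049·T) = 0.33 μm/a
  r_corr = 0.03622 + 0.33 = 0.3662 μm/a
  mass loss = 0.3662 μm/a × 8.96 g/cm³ = 3.281 g·m⁻²·a⁻¹
zinc: f(T) = +0.038·(T−10) [T≤10 °C] = -0.6004
  SO₂ term: 0.0129·6.6^0.44·exp(0.046·58-0.6004) = 0.234
  Cl⁻ term: 0.0175·481.9^0.57·exp(0.008·58+0.085·-5.8) = 0.5751
  sum: 0.234 + 0.5751 → r_corr = 0.809 μm/a
  mass loss = 0.809 μm/a × 7.14 g/cm³ = 5.777 g·m⁻²·a⁻¹
Ordering by g·m⁻²·a⁻¹: zinc (5.78) > copper (3.28)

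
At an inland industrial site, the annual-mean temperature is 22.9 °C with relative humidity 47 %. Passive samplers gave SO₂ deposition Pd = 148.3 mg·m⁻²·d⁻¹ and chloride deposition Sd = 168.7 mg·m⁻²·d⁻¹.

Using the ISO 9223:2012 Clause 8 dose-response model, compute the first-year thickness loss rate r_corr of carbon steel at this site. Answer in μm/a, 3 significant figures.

r_corr = 59.3 μm/a

carbon steel: temperature factor f = -0.054·(12.9) = -0.6966
  Pd branch = 1.77·Pd^0.52·e^(0.02·RH+f) = 30.39 μm/a
  Sd branch = 0.102·Sd^0.62·e^(0.033·RH+0.04·T) = 28.89 μm/a
  sum: 30.39 + 28.89 → r_corr = 59.28 μm/a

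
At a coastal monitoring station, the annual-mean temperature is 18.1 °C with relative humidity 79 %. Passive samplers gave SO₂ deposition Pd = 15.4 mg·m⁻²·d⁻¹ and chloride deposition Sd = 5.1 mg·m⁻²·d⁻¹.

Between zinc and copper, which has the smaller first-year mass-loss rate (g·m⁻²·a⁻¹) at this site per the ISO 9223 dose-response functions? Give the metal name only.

zinc: f(T) = -0.071·(T−10) [T>10 °C] = -0.5751
  SO₂ term: 0.0129·15.4^0.44·exp(0.046·79-0.5751) = 0.9153
  Cl⁻ term: 0.0175·5.1^0.57·exp(0.008·79+0.085·18.1) = 0.3881
  sum: 0.9153 + 0.3881 → r_corr = 1.303 μm/a
  mass loss = 1.303 μm/a × 7.14 g/cm³ = 9.307 g·m⁻²·a⁻¹
copper: f(T) = -0.080·(T−10) [T>10 °C] = -0.6480
  SO₂ term: 0.0053·15.4^0.26·exp(0.059·79-0.6480) = 0.5968
  Cl⁻ term: 0.01025·5.1^0.27·exp(0.036·79+0.049·18.1) = 0.6639
  r_corr = 0.5968 + 0.6639 = 1.261 μm/a
  mass loss = 1.261 μm/a × 8.96 g/cm³ = 11.3 g·m⁻²·a⁻¹
Ordering by g·m⁻²·a⁻¹: copper (11.3) > zinc (9.31)

zinc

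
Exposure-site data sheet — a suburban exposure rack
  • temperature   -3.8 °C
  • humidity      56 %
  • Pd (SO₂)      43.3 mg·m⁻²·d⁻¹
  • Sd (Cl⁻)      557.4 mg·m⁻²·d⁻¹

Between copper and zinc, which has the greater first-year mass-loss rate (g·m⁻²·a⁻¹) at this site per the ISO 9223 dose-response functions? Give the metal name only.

zinc

copper: T≤10 °C ⇒ hinge +0.126·(-3.8−10) = -1.7388
  Pd branch = 0.0053·Pd^0.26·e^(0.059·RH+f) = 0.06753 μm/a
  Sd branch = 0.01025·Sd^0.27·e^(0.036·RH+0.049·T) = 0.3523 μm/a
  sum: 0.06753 + 0.3523 → r_corr = 0.4198 μm/a
  mass loss = 0.4198 μm/a × 8.96 g/cm³ = 3.761 g·m⁻²·a⁻¹
zinc: temperature factor f = +0.038·(-13.8) = -0.5244
  Pd branch = 0.0129·Pd^0.44·e^(0.046·RH+f) = 0.5268 μm/a
  Sd branch = 0.0175·Sd^0.57·e^(0.008·RH+0.085·T) = 0.7289 μm/a
  sum: 0.5268 + 0.7289 → r_corr = 1.256 μm/a
  mass loss = 1.256 μm/a × 7.14 g/cm³ = 8.965 g·m⁻²·a⁻¹
Ordering by g·m⁻²·a⁻¹: zinc (8.97) > copper (3.76)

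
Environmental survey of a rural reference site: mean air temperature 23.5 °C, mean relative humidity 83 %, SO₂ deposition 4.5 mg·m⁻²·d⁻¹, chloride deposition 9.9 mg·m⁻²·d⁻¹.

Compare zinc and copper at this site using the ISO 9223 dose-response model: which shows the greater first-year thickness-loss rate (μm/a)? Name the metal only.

zinc: T>10 °C ⇒ hinge -0.071·(23.5−10) = -0.9585
  Pd branch = 0.0129·Pd^0.44·e^(0.046·RH+f) = 0.4364 μm/a
  Cl⁻ term: 0.0175·9.9^0.57·exp(0.008·83+0.085·23.5) = 0.9256
  sum: 0.4364 + 0.9256 → r_corr = 1.362 μm/a
copper: temperature factor f = -0.080·(13.5) = -1.0800
  Pd branch = 0.0053·Pd^0.26·e^(0.059·RH+f) = 0.3563 μm/a
  Sd branch = 0.01025·Sd^0.27·e^(0.036·RH+0.049·T) = 1.195 μm/a
  sum: 0.3563 + 1.195 → r_corr = 1.551 μm/a
Ordering by μm/a: copper (1.55) > zinc (1.36)

copper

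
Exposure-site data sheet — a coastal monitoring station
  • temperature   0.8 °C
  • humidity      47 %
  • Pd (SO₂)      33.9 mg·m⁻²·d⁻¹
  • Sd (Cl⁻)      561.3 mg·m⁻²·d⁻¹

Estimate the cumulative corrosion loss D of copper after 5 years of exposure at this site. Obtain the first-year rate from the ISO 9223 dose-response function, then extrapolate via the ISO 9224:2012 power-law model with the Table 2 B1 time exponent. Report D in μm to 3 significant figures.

D(5) = 1.13 μm

copper: f(T) = +0.126·(T−10) [T≤10 °C] = -1.1592
  sulphur-dioxide contribution → 0.06653 μm/a
  chloride contribution → 0.3198 μm/a
  total first-year rate 0.3863 μm/a
ISO 9224: D(t) = r_corr · t^b with b = 0.667 (copper, B1)
  D(5) = 0.3863 × 5^0.667 = 0.3863 × 2.926 = 1.13 μm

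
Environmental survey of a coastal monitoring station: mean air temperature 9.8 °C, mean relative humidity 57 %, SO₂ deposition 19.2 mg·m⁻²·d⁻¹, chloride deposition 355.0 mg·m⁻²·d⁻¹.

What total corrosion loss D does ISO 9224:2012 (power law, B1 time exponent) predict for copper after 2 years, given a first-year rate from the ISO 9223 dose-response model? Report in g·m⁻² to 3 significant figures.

D(2) = 13.5 g·m⁻²

copper: T≤10 °C ⇒ hinge +0.126·(9.8−10) = -0.0252
  sulphur-dioxide contribution → 0.3218 μm/a
  chloride contribution → 0.6295 μm/a
  total first-year rate 0.9513 μm/a
Long-term exponent b (ISO 9224 Table 2, B1) = 0.667
  D(2) = 0.9513 × 2^0.667 = 0.9513 × 1.588 = 1.51 μm
  Mass loss = 1.51 μm × 8.96 g/cm³ = 13.53 g·m⁻²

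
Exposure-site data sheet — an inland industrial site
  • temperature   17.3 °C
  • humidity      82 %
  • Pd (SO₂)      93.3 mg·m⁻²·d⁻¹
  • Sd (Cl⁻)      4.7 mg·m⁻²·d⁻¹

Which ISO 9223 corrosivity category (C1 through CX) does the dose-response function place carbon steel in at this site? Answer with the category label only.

carbon steel: T>10 °C ⇒ hinge -0.054·(17.3−10) = -0.3942
  sulphur-dioxide contribution → 65.07 μm/a
  chloride contribution → 7.962 μm/a
  total first-year rate 73.03 μm/a
Category bounds: 50…80 μm/a bracket r_corr ⇒ C4

C4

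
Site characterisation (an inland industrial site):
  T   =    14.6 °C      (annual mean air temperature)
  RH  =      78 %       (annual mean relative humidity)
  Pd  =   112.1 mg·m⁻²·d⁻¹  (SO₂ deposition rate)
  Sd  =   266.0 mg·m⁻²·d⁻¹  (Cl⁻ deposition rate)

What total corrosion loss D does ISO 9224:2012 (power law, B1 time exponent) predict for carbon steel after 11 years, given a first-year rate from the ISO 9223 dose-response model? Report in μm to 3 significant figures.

D(11) = 536 μm

carbon steel: temperature factor f = -0.054·(4.6) = -0.2484
  sulphur-dioxide contribution → 76.45 μm/a
  chloride contribution → 76.48 μm/a
  total first-year rate 152.9 μm/a
Power-law: D(11) = r_corr · 11^0.523
  D(11) = 152.9 × 11^0.523 = 152.9 × 3.505 = 536 μm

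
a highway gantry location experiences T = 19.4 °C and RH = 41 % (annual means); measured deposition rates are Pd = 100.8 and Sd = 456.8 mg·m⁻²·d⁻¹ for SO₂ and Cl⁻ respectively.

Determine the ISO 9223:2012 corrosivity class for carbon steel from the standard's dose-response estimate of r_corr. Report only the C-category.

C4

carbon steel: temperature factor f = -0.054·(9.4) = -0.5076
  Pd branch = 1.77·Pd^0.52·e^(0.02·RH+f) = 26.63 μm/a
  Cl⁻ term: 0.102·456.8^0.62·exp(0.033·41+0.04·19.4) = 38.22
  sum: 26.63 + 38.22 → r_corr = 64.85 μm/a
Category bounds: 50…80 μm/a bracket r_corr ⇒ C4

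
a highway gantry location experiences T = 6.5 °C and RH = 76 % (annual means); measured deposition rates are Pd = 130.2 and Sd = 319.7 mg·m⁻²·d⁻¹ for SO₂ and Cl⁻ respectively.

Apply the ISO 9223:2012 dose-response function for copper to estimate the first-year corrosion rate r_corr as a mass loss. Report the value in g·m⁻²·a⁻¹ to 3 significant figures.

r_corr = 18.8 g·m⁻²·a⁻¹

copper: f(T) = +0.126·(T−10) [T≤10 °C] = -0.4410
  SO₂ term: 0.0053·130.2^0.26·exp(0.059·76-0.4410) = 1.071
  Cl⁻ term: 0.01025·319.7^0.27·exp(0.036·76+0.049·6.5) = 1.032
  sum: 1.071 + 1.032 → r_corr = 2.103 μm/a
Convert to mass loss: 2.103 μm/a × 8.96 g/cm³ = 18.84 g·m⁻²·a⁻¹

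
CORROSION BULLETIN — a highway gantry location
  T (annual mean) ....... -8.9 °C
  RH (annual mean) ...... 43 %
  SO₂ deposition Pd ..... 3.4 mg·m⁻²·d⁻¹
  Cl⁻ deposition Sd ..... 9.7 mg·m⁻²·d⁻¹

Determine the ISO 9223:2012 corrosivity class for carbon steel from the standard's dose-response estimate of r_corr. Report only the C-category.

C2

carbon steel: temperature factor f = +0.150·(-18.9) = -2.8350
  Pd branch = 1.77·Pd^0.52·e^(0.02·RH+f) = 0.4641 μm/a
  Cl⁻ term: 0.102·9.7^0.62·exp(0.033·43+0.04·-8.9) = 1.208
  sum: 0.4641 + 1.208 → r_corr = 1.672 μm/a
1.67 μm/a falls in (1.3, 25] for carbon steel → category C2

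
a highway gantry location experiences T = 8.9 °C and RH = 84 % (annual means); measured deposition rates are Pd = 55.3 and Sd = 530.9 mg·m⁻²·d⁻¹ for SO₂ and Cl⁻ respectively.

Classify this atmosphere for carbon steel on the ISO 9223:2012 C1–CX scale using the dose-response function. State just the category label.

C5

carbon steel: f(T) = +0.150·(T−10) [T≤10 °C] = -0.1650
  SO₂ term: 1.77·55.3^0.52·exp(0.02·84-0.1650) = 64.89
  Cl⁻ term: 0.102·530.9^0.62·exp(0.033·84+0.04·8.9) = 113.9
  r_corr = 64.89 + 113.9 = 178.8 μm/a
179 μm/a falls in (80, 200] for carbon steel → category C5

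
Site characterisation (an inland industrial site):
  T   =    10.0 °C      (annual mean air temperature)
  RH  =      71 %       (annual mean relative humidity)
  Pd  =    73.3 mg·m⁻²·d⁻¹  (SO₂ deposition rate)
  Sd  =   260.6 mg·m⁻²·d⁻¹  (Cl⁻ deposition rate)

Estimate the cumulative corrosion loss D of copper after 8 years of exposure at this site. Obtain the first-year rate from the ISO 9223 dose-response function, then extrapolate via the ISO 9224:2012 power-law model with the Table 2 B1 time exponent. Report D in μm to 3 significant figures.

copper: temperature factor f = +0.126·(0.0) = +0.0000
  Pd branch = 0.0053·Pd^0.26·e^(0.059·RH+f) = 1.068 μm/a
  Cl⁻ term: 0.01025·260.6^0.27·exp(0.036·71+0.049·10.0) = 0.9681
  r_corr = 1.068 + 0.9681 = 2.036 μm/a
ISO 9224: D(t) = r_corr · t^b with b = 0.667 (copper, B1)
  D(8) = 2.036 × 8^0.667 = 2.036 × 4.003 = 8.149 μm

D(8) = 8.15 μm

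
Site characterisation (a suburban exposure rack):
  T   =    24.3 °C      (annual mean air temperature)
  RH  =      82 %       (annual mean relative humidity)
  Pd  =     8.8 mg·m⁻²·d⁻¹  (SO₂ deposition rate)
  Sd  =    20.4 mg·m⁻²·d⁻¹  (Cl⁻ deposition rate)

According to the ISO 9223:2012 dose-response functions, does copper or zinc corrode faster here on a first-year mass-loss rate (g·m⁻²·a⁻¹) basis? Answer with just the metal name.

copper: temperature factor f = -0.080·(14.3) = -1.1440
  Pd branch = 0.0053·Pd^0.26·e^(0.059·RH+f) = 0.3751 μm/a
  Cl⁻ term: 0.01025·20.4^0.27·exp(0.036·82+0.049·24.3) = 1.457
  r_corr = 0.3751 + 1.457 = 1.832 μm/a
  mass loss = 1.832 μm/a × 8.96 g/cm³ = 16.42 g·m⁻²·a⁻¹
zinc: T>10 °C ⇒ hinge -0.071·(24.3−10) = -1.0153
  SO₂ term: 0.0129·8.8^0.44·exp(0.046·82-1.0153) = 0.5289
  Sd branch = 0.0175·Sd^0.57·e^(0.008·RH+0.085·T) = 1.484 μm/a
  sum: 0.5289 + 1.484 → r_corr = 2.013 μm/a
  mass loss = 2.013 μm/a × 7.14 g/cm³ = 14.37 g·m⁻²·a⁻¹
Ordering by g·m⁻²·a⁻¹: copper (16.4) > zinc (14.4)

copper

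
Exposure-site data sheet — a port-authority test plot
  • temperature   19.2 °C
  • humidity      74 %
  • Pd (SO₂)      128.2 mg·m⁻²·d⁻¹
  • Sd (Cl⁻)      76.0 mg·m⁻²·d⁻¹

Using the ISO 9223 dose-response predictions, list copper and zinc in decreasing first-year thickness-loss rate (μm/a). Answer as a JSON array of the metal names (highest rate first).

["zinc", "copper"]

copper: f(T) = -0.080·(T−10) [T>10 °C] = -0.7360
  SO₂ term: 0.0053·128.2^0.26·exp(0.059·74-0.7360) = 0.706
  Sd branch = 0.01025·Sd^0.27·e^(0.036·RH+0.049·T) = 1.214 μm/a
  r_corr = 0.706 + 1.214 = 1.92 μm/a
zinc: T>10 °C ⇒ hinge -0.071·(19.2−10) = -0.6532
  Pd branch = 0.0129·Pd^0.44·e^(0.046·RH+f) = 1.709 μm/a
  Sd branch = 0.0175·Sd^0.57·e^(0.008·RH+0.085·T) = 1.91 μm/a
  sum: 1.709 + 1.91 → r_corr = 3.619 μm/a
Ordering by μm/a: zinc (3.62) > copper (1.92)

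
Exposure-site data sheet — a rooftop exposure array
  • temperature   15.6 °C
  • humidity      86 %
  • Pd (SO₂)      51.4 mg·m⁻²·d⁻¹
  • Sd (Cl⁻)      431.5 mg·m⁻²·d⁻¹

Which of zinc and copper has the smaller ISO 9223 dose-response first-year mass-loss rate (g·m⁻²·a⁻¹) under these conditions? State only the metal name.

zinc: f(T) = -0.071·(T−10) [T>10 °C] = -0.3976
  Pd branch = 0.0129·Pd^0.44·e^(0.046·RH+f) = 2.563 μm/a
  Sd branch = 0.0175·Sd^0.57·e^(0.008·RH+0.085·T) = 4.165 μm/a
  sum: 2.563 + 4.165 → r_corr = 6.729 μm/a
  mass loss = 6.729 μm/a × 7.14 g/cm³ = 48.04 g·m⁻²·a⁻¹
copper: T>10 °C ⇒ hinge -0.080·(15.6−10) = -0.4480
  Pd branch = 0.0053·Pd^0.26·e^(0.059·RH+f) = 1.507 μm/a
  Sd branch = 0.01025·Sd^0.27·e^(0.036·RH+0.049·T) = 2.504 μm/a
  sum: 1.507 + 2.504 → r_corr = 4.012 μm/a
  mass loss = 4.012 μm/a × 8.96 g/cm³ = 35.94 g·m⁻²·a⁻¹
Ordering by g·m⁻²·a⁻¹: zinc (48) > copper (35.9)

copper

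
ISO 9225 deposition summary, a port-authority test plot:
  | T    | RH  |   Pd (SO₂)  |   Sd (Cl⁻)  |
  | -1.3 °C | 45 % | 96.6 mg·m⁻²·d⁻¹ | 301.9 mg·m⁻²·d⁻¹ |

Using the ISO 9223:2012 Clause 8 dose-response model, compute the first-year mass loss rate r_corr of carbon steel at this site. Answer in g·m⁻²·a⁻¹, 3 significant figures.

r_corr = 183 g·m⁻²·a⁻¹

carbon steel: f(T) = +0.150·(T−10) [T≤10 °C] = -1.6950
  sulphur-dioxide contribution → 8.608 μm/a
  chloride contribution → 14.74 μm/a
  ⇒ r_corr(carbon steel) = 23.35 μm/a
Convert to mass loss: 23.35 μm/a × 7.85 g/cm³ = 183.3 g·m⁻²·a⁻¹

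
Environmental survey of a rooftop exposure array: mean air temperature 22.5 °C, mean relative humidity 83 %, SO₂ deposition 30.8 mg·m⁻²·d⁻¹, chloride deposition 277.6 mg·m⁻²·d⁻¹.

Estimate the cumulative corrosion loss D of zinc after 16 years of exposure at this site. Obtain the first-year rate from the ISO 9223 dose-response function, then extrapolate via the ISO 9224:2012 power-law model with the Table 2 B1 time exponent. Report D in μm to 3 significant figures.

D(16) = 64.6 μm

zinc: f(T) = -0.071·(T−10) [T>10 °C] = -0.8875
  Pd branch = 0.0129·Pd^0.44·e^(0.046·RH+f) = 1.092 μm/a
  Cl⁻ term: 0.0175·277.6^0.57·exp(0.008·83+0.085·22.5) = 5.685
  sum: 1.092 + 5.685 → r_corr = 6.777 μm/a
ISO 9224: D(t) = r_corr · t^b with b = 0.813 (zinc, B1)
  D(16) = 6.777 × 16^0.813 = 6.777 × 9.527 = 64.57 μm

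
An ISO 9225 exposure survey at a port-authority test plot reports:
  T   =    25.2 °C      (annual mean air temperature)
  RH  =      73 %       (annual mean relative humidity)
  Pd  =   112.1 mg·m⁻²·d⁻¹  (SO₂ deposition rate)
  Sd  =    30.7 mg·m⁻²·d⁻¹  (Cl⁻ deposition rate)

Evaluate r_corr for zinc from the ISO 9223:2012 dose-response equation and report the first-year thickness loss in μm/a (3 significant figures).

r_corr = 2.89 μm/a

zinc: f(T) = -0.071·(T−10) [T>10 °C] = -1.0792
  SO₂ term: 0.0129·112.1^0.44·exp(0.046·73-1.0792) = 1.005
  Sd branch = 0.0175·Sd^0.57·e^(0.008·RH+0.085·T) = 1.882 μm/a
  sum: 1.005 + 1.882 → r_corr = 2.887 μm/a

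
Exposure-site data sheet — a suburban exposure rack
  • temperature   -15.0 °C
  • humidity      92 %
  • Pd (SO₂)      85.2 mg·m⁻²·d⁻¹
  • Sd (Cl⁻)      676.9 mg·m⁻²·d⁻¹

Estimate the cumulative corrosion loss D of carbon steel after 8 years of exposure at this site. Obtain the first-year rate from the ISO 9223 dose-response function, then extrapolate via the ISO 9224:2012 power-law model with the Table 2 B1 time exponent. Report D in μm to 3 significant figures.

carbon steel: T≤10 °C ⇒ hinge +0.150·(-15.0−10) = -3.7500
  sulphur-dioxide contribution → 2.644 μm/a
  chloride contribution → 66.29 μm/a
  total first-year rate 68.94 μm/a
Long-term exponent b (ISO 9224 Table 2, B1) = 0.523
  D(8) = 68.94 × 8^0.523 = 68.94 × 2.967 = 204.5 μm

D(8) = 205 μm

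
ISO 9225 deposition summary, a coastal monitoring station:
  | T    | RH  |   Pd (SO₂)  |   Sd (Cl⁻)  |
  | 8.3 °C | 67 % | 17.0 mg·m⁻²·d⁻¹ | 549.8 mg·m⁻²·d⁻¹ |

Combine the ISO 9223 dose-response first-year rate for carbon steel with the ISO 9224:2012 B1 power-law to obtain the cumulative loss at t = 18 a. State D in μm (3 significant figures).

D(18) = 398 μm

carbon steel: temperature factor f = +0.150·(-1.7) = -0.2550
  Pd branch = 1.77·Pd^0.52·e^(0.02·RH+f) = 22.86 μm/a
  Sd branch = 0.102·Sd^0.62·e^(0.033·RH+0.04·T) = 64.85 μm/a
  sum: 22.86 + 64.85 → r_corr = 87.71 μm/a
ISO 9224: D(t) = r_corr · t^b with b = 0.523 (carbon steel, B1)
  D(18) = 87.71 × 18^0.523 = 87.71 × 4.534 = 397.7 μm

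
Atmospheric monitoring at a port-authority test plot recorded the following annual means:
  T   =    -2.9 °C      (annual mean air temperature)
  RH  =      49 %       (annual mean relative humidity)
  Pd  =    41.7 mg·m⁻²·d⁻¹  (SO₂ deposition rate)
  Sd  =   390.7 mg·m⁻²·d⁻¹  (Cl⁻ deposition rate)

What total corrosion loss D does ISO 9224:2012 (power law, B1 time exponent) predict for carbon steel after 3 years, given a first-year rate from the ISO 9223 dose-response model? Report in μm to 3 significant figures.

carbon steel: temperature factor f = +0.150·(-12.9) = -1.9350
  SO₂ term: 1.77·41.7^0.52·exp(0.02·49-1.9350) = 4.739
  Cl⁻ term: 0.102·390.7^0.62·exp(0.033·49+0.04·-2.9) = 18.51
  sum: 4.739 + 18.51 → r_corr = 23.25 μm/a
Power-law: D(3) = r_corr · 3^0.523
  D(3) = 23.25 × 3^0.523 = 23.25 × 1.776 = 41.3 μm

D(3) = 41.3 μm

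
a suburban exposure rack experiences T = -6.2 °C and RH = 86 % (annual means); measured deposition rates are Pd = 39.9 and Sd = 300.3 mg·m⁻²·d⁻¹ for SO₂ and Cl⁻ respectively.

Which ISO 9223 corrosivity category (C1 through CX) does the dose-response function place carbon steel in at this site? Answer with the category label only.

carbon steel: T≤10 °C ⇒ hinge +0.150·(-6.2−10) = -2.4300
  Pd branch = 1.77·Pd^0.52·e^(0.02·RH+f) = 5.917 μm/a
  Sd branch = 0.102·Sd^0.62·e^(0.033·RH+0.04·T) = 46.72 μm/a
  r_corr = 5.917 + 46.72 = 52.64 μm/a
52.6 μm/a falls in (50, 80] for carbon steel → category C4

C4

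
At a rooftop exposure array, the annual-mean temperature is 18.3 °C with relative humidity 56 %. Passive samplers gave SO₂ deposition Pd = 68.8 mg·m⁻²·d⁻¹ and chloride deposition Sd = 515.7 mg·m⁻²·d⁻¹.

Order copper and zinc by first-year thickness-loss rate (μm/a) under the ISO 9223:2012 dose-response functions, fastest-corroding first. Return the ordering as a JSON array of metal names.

["zinc", "copper"]

copper: T>10 °C ⇒ hinge -0.080·(18.3−10) = -0.6640
  Pd branch = 0.0053·Pd^0.26·e^(0.059·RH+f) = 0.2231 μm/a
  Sd branch = 0.01025·Sd^0.27·e^(0.036·RH+0.049·T) = 1.019 μm/a
  r_corr = 0.2231 + 1.019 = 1.242 μm/a
zinc: T>10 °C ⇒ hinge -0.071·(18.3−10) = -0.5893
  Pd branch = 0.0129·Pd^0.44·e^(0.046·RH+f) = 0.6053 μm/a
  Sd branch = 0.0175·Sd^0.57·e^(0.008·RH+0.085·T) = 4.563 μm/a
  sum: 0.6053 + 4.563 → r_corr = 5.168 μm/a
Ordering by μm/a: zinc (5.17) > copper (1.24)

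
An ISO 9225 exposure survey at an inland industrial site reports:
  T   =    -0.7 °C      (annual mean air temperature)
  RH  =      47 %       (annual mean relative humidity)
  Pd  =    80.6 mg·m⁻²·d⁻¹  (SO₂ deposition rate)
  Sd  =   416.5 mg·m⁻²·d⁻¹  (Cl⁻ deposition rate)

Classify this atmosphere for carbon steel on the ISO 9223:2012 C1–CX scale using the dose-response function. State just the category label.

carbon steel: f(T) = +0.150·(T−10) [T≤10 °C] = -1.6050
  Pd branch = 1.77·Pd^0.52·e^(0.02·RH+f) = 8.922 μm/a
  Cl⁻ term: 0.102·416.5^0.62·exp(0.033·47+0.04·-0.7) = 19.69
  sum: 8.922 + 19.69 → r_corr = 28.61 μm/a
28.6 μm/a falls in (25, 50] for carbon steel → category C3

C3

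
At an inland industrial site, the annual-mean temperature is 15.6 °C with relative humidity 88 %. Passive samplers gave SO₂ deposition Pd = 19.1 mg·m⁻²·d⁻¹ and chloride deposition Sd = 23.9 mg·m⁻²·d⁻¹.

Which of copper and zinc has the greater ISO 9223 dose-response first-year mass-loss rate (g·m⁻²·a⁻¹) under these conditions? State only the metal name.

copper: T>10 °C ⇒ hinge -0.080·(15.6−10) = -0.4480
  sulphur-dioxide contribution → 1.311 μm/a
  chloride contribution → 1.232 μm/a
  ⇒ r_corr(copper) = 2.543 μm/a
  mass loss = 2.543 μm/a × 8.96 g/cm³ = 22.79 g·m⁻²·a⁻¹
zinc: T>10 °C ⇒ hinge -0.071·(15.6−10) = -0.3976
  sulphur-dioxide contribution → 1.818 μm/a
  chloride contribution → 0.8135 μm/a
  total first-year rate 2.631 μm/a
  mass loss = 2.631 μm/a × 7.14 g/cm³ = 18.79 g·m⁻²·a⁻¹
Ordering by g·m⁻²·a⁻¹: copper (22.8) > zinc (18.8)

copper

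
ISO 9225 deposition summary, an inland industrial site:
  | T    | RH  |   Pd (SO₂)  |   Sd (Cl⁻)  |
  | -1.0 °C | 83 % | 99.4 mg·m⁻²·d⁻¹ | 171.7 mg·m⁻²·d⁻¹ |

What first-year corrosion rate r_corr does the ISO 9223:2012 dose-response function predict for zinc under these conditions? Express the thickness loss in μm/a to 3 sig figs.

zinc: T≤10 °C ⇒ hinge +0.038·(-1.0−10) = -0.4180
  sulphur-dioxide contribution → 2.924 μm/a
  chloride contribution → 0.5866 μm/a
  ⇒ r_corr(zinc) = 3.511 μm/a

r_corr = 3.51 μm/a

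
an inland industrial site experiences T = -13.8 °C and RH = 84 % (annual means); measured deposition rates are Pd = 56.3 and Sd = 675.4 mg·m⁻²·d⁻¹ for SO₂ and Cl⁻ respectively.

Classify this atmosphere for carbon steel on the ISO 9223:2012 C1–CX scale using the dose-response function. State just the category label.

C4

carbon steel: temperature factor f = +0.150·(-23.8) = -3.5700
  SO₂ term: 1.77·56.3^0.52·exp(0.02·84-3.5700) = 2.175
  Cl⁻ term: 0.102·675.4^0.62·exp(0.033·84+0.04·-13.8) = 53.34
  sum: 2.175 + 53.34 → r_corr = 55.52 μm/a
ISO 9223 Table 2 (carbon steel): 50 < 55.5 ≤ 80 μm/a ⇒ C4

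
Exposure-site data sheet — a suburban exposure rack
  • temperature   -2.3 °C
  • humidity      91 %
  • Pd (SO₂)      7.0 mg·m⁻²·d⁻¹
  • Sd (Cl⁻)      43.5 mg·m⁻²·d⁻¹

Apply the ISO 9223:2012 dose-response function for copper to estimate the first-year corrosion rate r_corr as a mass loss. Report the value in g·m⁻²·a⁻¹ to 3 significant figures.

copper: T≤10 °C ⇒ hinge +0.126·(-2.3−10) = -1.5498
  SO₂ term: 0.0053·7.0^0.26·exp(0.059·91-1.5498) = 0.4006
  Cl⁻ term: 0.01025·43.5^0.27·exp(0.036·91+0.049·-2.3) = 0.6713
  r_corr = 0.4006 + 0.6713 = 1.072 μm/a
Convert to mass loss: 1.072 μm/a × 8.96 g/cm³ = 9.604 g·m⁻²·a⁻¹

r_corr = 9.60 g·m⁻²·a⁻¹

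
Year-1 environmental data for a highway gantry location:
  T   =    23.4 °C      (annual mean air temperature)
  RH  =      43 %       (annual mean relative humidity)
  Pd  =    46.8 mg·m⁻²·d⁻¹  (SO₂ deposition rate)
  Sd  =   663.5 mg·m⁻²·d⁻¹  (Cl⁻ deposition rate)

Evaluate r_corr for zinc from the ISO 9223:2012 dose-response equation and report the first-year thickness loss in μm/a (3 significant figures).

zinc: T>10 °C ⇒ hinge -0.071·(23.4−10) = -0.9514
  Pd branch = 0.0129·Pd^0.44·e^(0.046·RH+f) = 0.1956 μm/a
  Sd branch = 0.0175·Sd^0.57·e^(0.008·RH+0.085·T) = 7.323 μm/a
  sum: 0.1956 + 7.323 → r_corr = 7.519 μm/a

r_corr = 7.52 μm/a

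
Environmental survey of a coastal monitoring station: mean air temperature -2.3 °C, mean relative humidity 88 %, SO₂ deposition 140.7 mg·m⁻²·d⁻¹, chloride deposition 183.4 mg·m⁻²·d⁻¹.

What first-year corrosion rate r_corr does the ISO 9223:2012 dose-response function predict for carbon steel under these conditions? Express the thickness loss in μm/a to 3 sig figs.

carbon steel: temperature factor f = +0.150·(-12.3) = -1.8450
  SO₂ term: 1.77·140.7^0.52·exp(0.02·88-1.8450) = 21.29
  Sd branch = 0.102·Sd^0.62·e^(0.033·RH+0.04·T) = 42.97 μm/a
  r_corr = 21.29 + 42.97 = 64.26 μm/a

r_corr = 64.3 μm/a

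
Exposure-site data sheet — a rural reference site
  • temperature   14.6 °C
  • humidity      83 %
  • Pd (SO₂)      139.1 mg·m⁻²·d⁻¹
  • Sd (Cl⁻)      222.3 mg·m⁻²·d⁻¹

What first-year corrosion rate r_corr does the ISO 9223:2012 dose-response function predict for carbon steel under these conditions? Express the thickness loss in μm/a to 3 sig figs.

r_corr = 175 μm/a

carbon steel: T>10 °C ⇒ hinge -0.054·(14.6−10) = -0.2484
  sulphur-dioxide contribution → 94.53 μm/a
  chloride contribution → 80.7 μm/a
  ⇒ r_corr(carbon steel) = 175.2 μm/a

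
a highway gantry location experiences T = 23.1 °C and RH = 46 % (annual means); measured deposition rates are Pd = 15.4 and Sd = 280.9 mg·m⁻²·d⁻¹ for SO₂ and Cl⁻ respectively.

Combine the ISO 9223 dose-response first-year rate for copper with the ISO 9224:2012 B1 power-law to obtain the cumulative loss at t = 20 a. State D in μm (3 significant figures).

D(20) = 6.05 μm

copper: f(T) = -0.080·(T−10) [T>10 °C] = -1.0480
  SO₂ term: 0.0053·15.4^0.26·exp(0.059·46-1.0480) = 0.05709
  Sd branch = 0.01025·Sd^0.27·e^(0.036·RH+0.049·T) = 0.7631 μm/a
  r_corr = 0.05709 + 0.7631 = 0.8202 μm/a
ISO 9224: D(t) = r_corr · t^b with b = 0.667 (copper, B1)
  D(20) = 0.8202 × 20^0.667 = 0.8202 × 7.375 = 6.05 μm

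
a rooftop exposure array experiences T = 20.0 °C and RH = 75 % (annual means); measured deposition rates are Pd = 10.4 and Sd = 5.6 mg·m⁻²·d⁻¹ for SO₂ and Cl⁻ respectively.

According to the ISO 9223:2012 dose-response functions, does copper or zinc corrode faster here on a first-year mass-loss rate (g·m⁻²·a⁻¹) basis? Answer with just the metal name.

copper

copper: f(T) = -0.080·(T−10) [T>10 °C] = -0.8000
  Pd branch = 0.0053·Pd^0.26·e^(0.059·RH+f) = 0.3656 μm/a
  Cl⁻ term: 0.01025·5.6^0.27·exp(0.036·75+0.049·20.0) = 0.6471
  r_corr = 0.3656 + 0.6471 = 1.013 μm/a
  mass loss = 1.013 μm/a × 8.96 g/cm³ = 9.073 g·m⁻²·a⁻¹
zinc: T>10 °C ⇒ hinge -0.071·(20.0−10) = -0.7100
  Pd branch = 0.0129·Pd^0.44·e^(0.046·RH+f) = 0.5598 μm/a
  Cl⁻ term: 0.0175·5.6^0.57·exp(0.008·75+0.085·20.0) = 0.466
  sum: 0.5598 + 0.466 → r_corr = 1.026 μm/a
  mass loss = 1.026 μm/a × 7.14 g/cm³ = 7.324 g·m⁻²·a⁻¹
Ordering by g·m⁻²·a⁻¹: copper (9.07) > zinc (7.32)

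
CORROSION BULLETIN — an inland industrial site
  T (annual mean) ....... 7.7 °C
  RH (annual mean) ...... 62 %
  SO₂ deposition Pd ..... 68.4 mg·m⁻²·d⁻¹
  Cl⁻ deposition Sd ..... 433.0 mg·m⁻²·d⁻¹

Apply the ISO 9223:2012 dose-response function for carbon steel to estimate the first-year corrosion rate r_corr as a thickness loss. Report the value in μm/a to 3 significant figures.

carbon steel: T≤10 °C ⇒ hinge +0.150·(7.7−10) = -0.3450
  sulphur-dioxide contribution → 38.98 μm/a
  chloride contribution → 46.3 μm/a
  ⇒ r_corr(carbon steel) = 85.28 μm/a

r_corr = 85.3 μm/a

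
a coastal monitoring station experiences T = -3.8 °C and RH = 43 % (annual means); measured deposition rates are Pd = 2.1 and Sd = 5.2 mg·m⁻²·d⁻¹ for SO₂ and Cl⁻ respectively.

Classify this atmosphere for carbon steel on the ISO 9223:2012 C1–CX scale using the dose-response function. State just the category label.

carbon steel: f(T) = +0.150·(T−10) [T≤10 °C] = -2.0700
  Pd branch = 1.77·Pd^0.52·e^(0.02·RH+f) = 0.7763 μm/a
  Sd branch = 0.102·Sd^0.62·e^(0.033·RH+0.04·T) = 1.006 μm/a
  sum: 0.7763 + 1.006 → r_corr = 1.783 μm/a
Category bounds: 1.3…25 μm/a bracket r_corr ⇒ C2

C2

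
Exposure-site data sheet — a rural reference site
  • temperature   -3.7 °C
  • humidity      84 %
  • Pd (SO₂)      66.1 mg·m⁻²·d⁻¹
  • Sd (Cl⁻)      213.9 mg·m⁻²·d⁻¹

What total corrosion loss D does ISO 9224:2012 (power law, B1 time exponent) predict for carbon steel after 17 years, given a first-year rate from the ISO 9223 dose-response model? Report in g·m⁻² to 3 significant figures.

carbon steel: f(T) = +0.150·(T−10) [T≤10 °C] = -2.0550
  SO₂ term: 1.77·66.1^0.52·exp(0.02·84-2.0550) = 10.76
  Cl⁻ term: 0.102·213.9^0.62·exp(0.033·84+0.04·-3.7) = 39.17
  sum: 10.76 + 39.17 → r_corr = 49.92 μm/a
ISO 9224: D(t) = r_corr · t^b with b = 0.523 (carbon steel, B1)
  D(17) = 49.92 × 17^0.523 = 49.92 × 4.401 = 219.7 μm
  Mass loss = 219.7 μm × 7.85 g/cm³ = 1725 g·m⁻²

D(17) = 1.72e+03 g·m⁻²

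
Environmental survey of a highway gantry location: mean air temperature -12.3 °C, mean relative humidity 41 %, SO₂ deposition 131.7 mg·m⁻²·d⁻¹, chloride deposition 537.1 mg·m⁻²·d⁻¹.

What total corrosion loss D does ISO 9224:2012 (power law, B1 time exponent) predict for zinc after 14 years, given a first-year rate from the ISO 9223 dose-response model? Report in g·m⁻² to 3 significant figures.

D(14) = 37.8 g·m⁻²

zinc: T≤10 °C ⇒ hinge +0.038·(-12.3−10) = -0.8474
  Pd branch = 0.0129·Pd^0.44·e^(0.046·RH+f) = 0.3121 μm/a
  Cl⁻ term: 0.0175·537.1^0.57·exp(0.008·41+0.085·-12.3) = 0.3073
  sum: 0.3121 + 0.3073 → r_corr = 0.6194 μm/a
Long-term exponent b (ISO 9224 Table 2, B1) = 0.813
  D(14) = 0.6194 × 14^0.813 = 0.6194 × 8.547 = 5.294 μm
  Mass loss = 5.294 μm × 7.14 g/cm³ = 37.8 g·m⁻²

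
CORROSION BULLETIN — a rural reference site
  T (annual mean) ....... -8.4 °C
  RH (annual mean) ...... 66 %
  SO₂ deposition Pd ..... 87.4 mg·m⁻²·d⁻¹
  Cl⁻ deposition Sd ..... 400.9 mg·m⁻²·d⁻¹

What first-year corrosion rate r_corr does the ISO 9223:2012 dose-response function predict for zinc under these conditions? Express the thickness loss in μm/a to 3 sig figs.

r_corr = 1.40 μm/a

zinc: f(T) = +0.038·(T−10) [T≤10 °C] = -0.6992
  SO₂ term: 0.0129·87.4^0.44·exp(0.046·66-0.6992) = 0.9544
  Cl⁻ term: 0.0175·400.9^0.57·exp(0.008·66+0.085·-8.4) = 0.4426
  sum: 0.9544 + 0.4426 → r_corr = 1.397 μm/a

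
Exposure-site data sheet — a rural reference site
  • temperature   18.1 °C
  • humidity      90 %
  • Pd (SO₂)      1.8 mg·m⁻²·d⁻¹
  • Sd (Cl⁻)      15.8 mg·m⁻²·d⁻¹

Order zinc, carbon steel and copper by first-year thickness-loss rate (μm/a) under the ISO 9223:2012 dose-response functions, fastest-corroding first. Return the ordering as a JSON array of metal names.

zinc: temperature factor f = -0.071·(8.1) = -0.5751
  SO₂ term: 0.0129·1.8^0.44·exp(0.046·90-0.5751) = 0.5904
  Sd branch = 0.0175·Sd^0.57·e^(0.008·RH+0.085·T) = 0.8075 μm/a
  sum: 0.5904 + 0.8075 → r_corr = 1.398 μm/a
carbon steel: f(T) = -0.054·(T−10) [T>10 °C] = -0.4374
  SO₂ term: 1.77·1.8^0.52·exp(0.02·90-0.4374) = 9.386
  Cl⁻ term: 0.102·15.8^0.62·exp(0.033·90+0.04·18.1) = 22.7
  r_corr = 9.386 + 22.7 = 32.09 μm/a
copper: temperature factor f = -0.080·(8.1) = -0.6480
  SO₂ term: 0.0053·1.8^0.26·exp(0.059·90-0.6480) = 0.6536
  Cl⁻ term: 0.01025·15.8^0.27·exp(0.036·90+0.049·18.1) = 1.339
  sum: 0.6536 + 1.339 → r_corr = 1.992 μm/a
Ordering by μm/a: carbon steel (32.1) > copper (1.99) > zinc (1.4)

["carbon steel", "copper", "zinc"]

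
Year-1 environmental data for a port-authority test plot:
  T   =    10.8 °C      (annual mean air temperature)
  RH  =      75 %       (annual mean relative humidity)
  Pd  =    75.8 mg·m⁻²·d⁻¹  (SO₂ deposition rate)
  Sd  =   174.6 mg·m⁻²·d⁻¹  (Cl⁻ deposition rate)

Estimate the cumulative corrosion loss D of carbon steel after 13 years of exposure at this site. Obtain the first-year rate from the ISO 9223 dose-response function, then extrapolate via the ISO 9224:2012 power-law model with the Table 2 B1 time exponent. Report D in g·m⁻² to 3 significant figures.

D(13) = 3.54e+03 g·m⁻²

carbon steel: f(T) = -0.054·(T−10) [T>10 °C] = -0.0432
  SO₂ term: 1.77·75.8^0.52·exp(0.02·75-0.0432) = 72.12
  Cl⁻ term: 0.102·174.6^0.62·exp(0.033·75+0.04·10.8) = 45.83
  sum: 72.12 + 45.83 → r_corr = 118 μm/a
Power-law: D(13) = r_corr · 13^0.523
  D(13) = 118 × 13^0.523 = 118 × 3.825 = 451.1 μm
  Mass loss = 451.1 μm × 7.85 g/cm³ = 3541 g·m⁻²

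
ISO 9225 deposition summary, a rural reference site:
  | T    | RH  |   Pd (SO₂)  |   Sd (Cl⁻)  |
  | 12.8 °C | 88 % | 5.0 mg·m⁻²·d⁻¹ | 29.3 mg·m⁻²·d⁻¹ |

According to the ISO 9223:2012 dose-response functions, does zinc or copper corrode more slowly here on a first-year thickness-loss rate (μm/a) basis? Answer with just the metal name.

zinc

zinc: temperature factor f = -0.071·(2.8) = -0.1988
  SO₂ term: 0.0129·5.0^0.44·exp(0.046·88-0.1988) = 1.23
  Cl⁻ term: 0.0175·29.3^0.57·exp(0.008·88+0.085·12.8) = 0.7201
  r_corr = 1.23 + 0.7201 = 1.95 μm/a
copper: temperature factor f = -0.080·(2.8) = -0.2240
  SO₂ term: 0.0053·5.0^0.26·exp(0.059·88-0.2240) = 1.158
  Cl⁻ term: 0.01025·29.3^0.27·exp(0.036·88+0.049·12.8) = 1.135
  sum: 1.158 + 1.135 → r_corr = 2.293 μm/a
Ordering by μm/a: copper (2.29) > zinc (1.95)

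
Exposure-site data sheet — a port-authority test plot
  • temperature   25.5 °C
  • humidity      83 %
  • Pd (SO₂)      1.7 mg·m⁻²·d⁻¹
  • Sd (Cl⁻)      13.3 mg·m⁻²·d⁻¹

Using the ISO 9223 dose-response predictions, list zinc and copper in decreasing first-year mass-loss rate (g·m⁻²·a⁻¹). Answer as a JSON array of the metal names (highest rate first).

["copper", "zinc"]

zinc: temperature factor f = -0.071·(15.5) = -1.1005
  SO₂ term: 0.0129·1.7^0.44·exp(0.046·83-1.1005) = 0.2467
  Sd branch = 0.0175·Sd^0.57·e^(0.008·RH+0.085·T) = 1.298 μm/a
  r_corr = 0.2467 + 1.298 = 1.545 μm/a
  mass loss = 1.545 μm/a × 7.14 g/cm³ = 11.03 g·m⁻²·a⁻¹
copper: f(T) = -0.080·(T−10) [T>10 °C] = -1.2400
  Pd branch = 0.0053·Pd^0.26·e^(0.059·RH+f) = 0.2357 μm/a
  Cl⁻ term: 0.01025·13.3^0.27·exp(0.036·83+0.049·25.5) = 1.427
  sum: 0.2357 + 1.427 → r_corr = 1.663 μm/a
  mass loss = 1.663 μm/a × 8.96 g/cm³ = 14.9 g·m⁻²·a⁻¹
Ordering by g·m⁻²·a⁻¹: copper (14.9) > zinc (11)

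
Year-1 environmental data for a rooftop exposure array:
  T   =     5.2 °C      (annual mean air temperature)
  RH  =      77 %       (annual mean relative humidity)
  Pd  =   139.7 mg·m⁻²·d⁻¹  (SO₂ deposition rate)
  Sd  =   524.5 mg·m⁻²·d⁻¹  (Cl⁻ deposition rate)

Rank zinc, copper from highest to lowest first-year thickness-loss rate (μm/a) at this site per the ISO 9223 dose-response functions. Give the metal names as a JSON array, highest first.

zinc: temperature factor f = +0.038·(-4.8) = -0.1824
  sulphur-dioxide contribution → 3.262 μm/a
  chloride contribution → 1.79 μm/a
  total first-year rate 5.052 μm/a
copper: temperature factor f = +0.126·(-4.8) = -0.6048
  sulphur-dioxide contribution → 0.9826 μm/a
  chloride contribution → 1.147 μm/a
  ⇒ r_corr(copper) = 2.13 μm/a
Ordering by μm/a: zinc (5.05) > copper (2.13)

["zinc", "copper"]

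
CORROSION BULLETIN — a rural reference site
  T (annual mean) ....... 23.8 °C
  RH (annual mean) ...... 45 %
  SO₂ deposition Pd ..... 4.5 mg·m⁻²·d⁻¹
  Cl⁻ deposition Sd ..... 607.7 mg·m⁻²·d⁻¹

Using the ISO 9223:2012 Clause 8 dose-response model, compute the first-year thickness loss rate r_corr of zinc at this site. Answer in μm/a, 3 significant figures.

r_corr = 7.40 μm/a

zinc: T>10 °C ⇒ hinge -0.071·(23.8−10) = -0.9798
  Pd branch = 0.0129·Pd^0.44·e^(0.046·RH+f) = 0.07438 μm/a
  Sd branch = 0.0175·Sd^0.57·e^(0.008·RH+0.085·T) = 7.323 μm/a
  sum: 0.07438 + 7.323 → r_corr = 7.397 μm/a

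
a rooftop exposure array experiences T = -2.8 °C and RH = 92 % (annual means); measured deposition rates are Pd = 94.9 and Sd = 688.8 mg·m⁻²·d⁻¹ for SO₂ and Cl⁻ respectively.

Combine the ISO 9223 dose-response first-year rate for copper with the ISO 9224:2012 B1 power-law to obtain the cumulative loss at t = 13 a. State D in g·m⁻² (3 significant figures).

D(13) = 110 g·m⁻²

copper: temperature factor f = +0.126·(-12.8) = -1.6128
  SO₂ term: 0.0053·94.9^0.26·exp(0.059·92-1.6128) = 0.7858
  Sd branch = 0.01025·Sd^0.27·e^(0.036·RH+0.049·T) = 1.432 μm/a
  r_corr = 0.7858 + 1.432 = 2.217 μm/a
ISO 9224: D(t) = r_corr · t^b with b = 0.667 (copper, B1)
  D(13) = 2.217 × 13^0.667 = 2.217 × 5.534 = 12.27 μm
  Mass loss = 12.27 μm × 8.96 g/cm³ = 109.9 g·m⁻²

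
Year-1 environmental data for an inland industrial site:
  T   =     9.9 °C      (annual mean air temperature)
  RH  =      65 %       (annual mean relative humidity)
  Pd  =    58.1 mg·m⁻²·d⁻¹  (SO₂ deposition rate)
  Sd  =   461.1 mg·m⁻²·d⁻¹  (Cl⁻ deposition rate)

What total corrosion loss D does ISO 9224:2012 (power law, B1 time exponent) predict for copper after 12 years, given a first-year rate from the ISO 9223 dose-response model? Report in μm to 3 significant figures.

copper: T≤10 °C ⇒ hinge +0.126·(9.9−10) = -0.0126
  Pd branch = 0.0053·Pd^0.26·e^(0.059·RH+f) = 0.6966 μm/a
  Cl⁻ term: 0.01025·461.1^0.27·exp(0.036·65+0.049·9.9) = 0.9055
  r_corr = 0.6966 + 0.9055 = 1.602 μm/a
ISO 9224: D(t) = r_corr · t^b with b = 0.667 (copper, B1)
  D(12) = 1.602 × 12^0.667 = 1.602 × 5.246 = 8.404 μm

D(12) = 8.40 μm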